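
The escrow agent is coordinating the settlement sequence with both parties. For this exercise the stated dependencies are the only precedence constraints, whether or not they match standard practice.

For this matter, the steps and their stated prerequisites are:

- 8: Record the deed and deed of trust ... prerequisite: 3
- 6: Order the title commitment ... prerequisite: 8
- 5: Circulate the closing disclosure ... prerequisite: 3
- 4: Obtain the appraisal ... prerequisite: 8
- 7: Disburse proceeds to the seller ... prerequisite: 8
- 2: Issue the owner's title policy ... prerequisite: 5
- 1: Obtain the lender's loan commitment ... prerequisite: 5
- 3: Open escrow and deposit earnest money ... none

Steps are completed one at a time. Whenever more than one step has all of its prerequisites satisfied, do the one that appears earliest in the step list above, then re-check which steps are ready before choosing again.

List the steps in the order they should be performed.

3 is the only step with nothing outstanding, so it goes first.
8 and 5 are both available; 8 is listed earlier → 8.
6, 4 and 7 now also ready, so the ready set is {6, 5, 4, 7}; 6 is listed earlier → 6.
5, 4 and 7 are all available; 5 is listed earlier → 5.
4, 7, 2 and 1 are all available; 4 is listed earlier → 4.
Ready: 7, 2 and 1. 7 is listed earlier → 7.
Now 2 and 1 have their prerequisites met. 2 is listed earlier, so 2 next.
That leaves 1 as the only ready step → 1.

3 8 6 5 4 7 2 1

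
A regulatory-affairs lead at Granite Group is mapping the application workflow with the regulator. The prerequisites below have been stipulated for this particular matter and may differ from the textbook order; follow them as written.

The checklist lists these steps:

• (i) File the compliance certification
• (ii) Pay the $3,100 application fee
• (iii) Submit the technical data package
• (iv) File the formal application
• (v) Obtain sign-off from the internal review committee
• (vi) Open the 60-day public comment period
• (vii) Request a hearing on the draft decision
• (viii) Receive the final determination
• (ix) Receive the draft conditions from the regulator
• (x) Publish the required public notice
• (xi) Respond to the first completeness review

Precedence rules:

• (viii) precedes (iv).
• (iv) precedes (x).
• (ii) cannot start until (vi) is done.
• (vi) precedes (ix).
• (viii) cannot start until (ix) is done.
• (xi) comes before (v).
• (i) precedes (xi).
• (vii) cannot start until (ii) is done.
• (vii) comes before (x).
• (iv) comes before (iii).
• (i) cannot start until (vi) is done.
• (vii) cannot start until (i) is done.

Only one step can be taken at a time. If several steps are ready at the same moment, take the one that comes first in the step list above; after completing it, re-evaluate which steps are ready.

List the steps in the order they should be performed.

Only (vi) has no prerequisites, so it is first.
Now (i), (ii) and (ix) have their prerequisites met. (i) is listed earlier, so (i) next.
(xi) now also ready, so the ready set is {(ii), (ix), (xi)}; (ii) is listed earlier → (ii).
(vii), (ix) and (xi) are all available; (vii) is listed earlier → (vii).
Ready: (ix) and (xi). (ix) is listed earlier → (ix).
(viii) now also ready, so the ready set is {(viii), (xi)}; (viii) is listed earlier → (viii).
(iv) now also ready, so the ready set is {(iv), (xi)}; (iv) is listed earlier → (iv).
Ready: (iii), (x) and (xi). (iii) is listed earlier → (iii).
Now (x) and (xi) have their prerequisites met. (x) is listed earlier, so (x) next.
(xi) is the only step now ready → (xi).
(v) is the only step now ready → (v).

(vi) (i) (ii) (vii) (ix) (viii) (iv) (iii) (x) (xi) (v)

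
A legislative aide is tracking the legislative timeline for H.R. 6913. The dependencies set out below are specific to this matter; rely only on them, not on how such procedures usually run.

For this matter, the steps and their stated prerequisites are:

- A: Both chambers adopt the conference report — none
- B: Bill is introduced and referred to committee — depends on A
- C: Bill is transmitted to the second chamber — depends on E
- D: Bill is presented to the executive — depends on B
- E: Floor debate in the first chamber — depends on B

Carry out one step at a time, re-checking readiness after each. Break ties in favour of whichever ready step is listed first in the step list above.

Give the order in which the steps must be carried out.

A → B → D → E → C

A is the only step with nothing outstanding, so it goes first.
That leaves B as the only ready step → B.
D and E are both available; D is listed earlier → D.
E needed B, now all done → E.
C needed E, now all done → C.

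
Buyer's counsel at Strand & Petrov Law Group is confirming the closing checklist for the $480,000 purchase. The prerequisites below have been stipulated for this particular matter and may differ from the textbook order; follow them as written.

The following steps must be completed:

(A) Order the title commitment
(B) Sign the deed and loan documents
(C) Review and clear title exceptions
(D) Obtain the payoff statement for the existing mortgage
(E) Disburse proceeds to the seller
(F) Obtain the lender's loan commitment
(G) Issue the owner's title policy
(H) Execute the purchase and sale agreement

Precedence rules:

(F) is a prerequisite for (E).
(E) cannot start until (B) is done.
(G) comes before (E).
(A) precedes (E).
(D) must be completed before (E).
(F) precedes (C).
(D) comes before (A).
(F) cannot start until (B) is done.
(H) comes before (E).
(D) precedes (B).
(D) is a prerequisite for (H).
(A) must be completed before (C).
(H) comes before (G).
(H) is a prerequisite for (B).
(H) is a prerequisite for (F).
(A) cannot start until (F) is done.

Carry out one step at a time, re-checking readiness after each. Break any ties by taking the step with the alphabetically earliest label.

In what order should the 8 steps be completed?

(D) is the only step with nothing outstanding, so it goes first.
Next only (H) has its prerequisites met → (H).
Ready: (B) and (G). (B) has the earlier label → (B).
(F) now also ready, so the ready set is {(F), (G)}; (F) has the earlier label → (F).
Now (A) and (G) have their prerequisites met. (A) has the earlier label, so (A) next.
(C) now also ready, so the ready set is {(C), (G)}; (C) has the earlier label → (C).
(G) needed (H), now all done → (G).
(E) needed (A), (B), (D), (F), (G) and (H), now all done → (E).

(D) → (H) → (B) → (F) → (A) → (C) → (G) → (E)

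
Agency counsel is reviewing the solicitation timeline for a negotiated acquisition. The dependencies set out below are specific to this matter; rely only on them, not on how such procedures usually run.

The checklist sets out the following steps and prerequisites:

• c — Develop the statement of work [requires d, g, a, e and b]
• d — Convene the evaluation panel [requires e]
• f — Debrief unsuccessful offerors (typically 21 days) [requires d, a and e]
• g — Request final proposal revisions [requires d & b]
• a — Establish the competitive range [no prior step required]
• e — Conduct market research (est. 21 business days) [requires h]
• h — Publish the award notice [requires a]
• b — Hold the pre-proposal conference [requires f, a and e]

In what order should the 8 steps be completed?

a is the only step with nothing outstanding, so it goes first.
h is the only step now ready → h.
e needed h, now all done → e.
d needed e, now all done → d.
f needed d, a and e, now all done → f.
Next only b has its prerequisites met → b.
g is the only step now ready → g.
Next only c has its prerequisites met → c.

a, h, e, d, f, b, g, c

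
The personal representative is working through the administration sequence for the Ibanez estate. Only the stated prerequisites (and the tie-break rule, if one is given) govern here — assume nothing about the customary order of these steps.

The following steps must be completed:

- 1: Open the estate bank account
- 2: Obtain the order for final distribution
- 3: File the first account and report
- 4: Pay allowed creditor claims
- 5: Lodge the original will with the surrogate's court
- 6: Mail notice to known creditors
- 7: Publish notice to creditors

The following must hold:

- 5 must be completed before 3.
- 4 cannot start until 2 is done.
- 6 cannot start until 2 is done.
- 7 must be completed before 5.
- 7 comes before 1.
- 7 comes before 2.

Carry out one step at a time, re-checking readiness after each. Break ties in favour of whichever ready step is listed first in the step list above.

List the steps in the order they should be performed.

7 has no prerequisites → 7 first.
1, 2 and 5 are all available; 1 is listed earlier → 1.
Now 2 and 5 have their prerequisites met. 2 is listed earlier, so 2 next.
4, 5 and 6 are all available; 4 is listed earlier → 4.
Ready: 5 and 6. 5 is listed earlier → 5.
3 now also ready, so the ready set is {3, 6}; 3 is listed earlier → 3.
6 needed 2, now all done → 6.

7 1 2 4 5 3 6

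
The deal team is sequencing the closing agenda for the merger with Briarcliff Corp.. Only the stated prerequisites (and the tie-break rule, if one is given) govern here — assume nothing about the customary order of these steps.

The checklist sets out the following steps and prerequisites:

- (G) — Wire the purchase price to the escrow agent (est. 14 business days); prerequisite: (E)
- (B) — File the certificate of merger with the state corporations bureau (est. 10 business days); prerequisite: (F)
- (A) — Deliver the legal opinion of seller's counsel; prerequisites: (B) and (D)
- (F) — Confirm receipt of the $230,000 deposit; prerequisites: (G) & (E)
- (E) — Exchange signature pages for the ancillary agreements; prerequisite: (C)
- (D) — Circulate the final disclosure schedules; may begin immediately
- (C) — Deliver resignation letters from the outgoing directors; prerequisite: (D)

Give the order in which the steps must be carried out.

(D) → (C) → (E) → (G) → (F) → (B) → (A)

Only (D) has no prerequisites, so it is first.
(C) is the only step now ready → (C).
That leaves (E) as the only ready step → (E).
(G) is the only step now ready → (G).
(F) needed (G) and (E), now all done → (F).
(B) needed (F), now all done → (B).
(A) is the only step now ready → (A).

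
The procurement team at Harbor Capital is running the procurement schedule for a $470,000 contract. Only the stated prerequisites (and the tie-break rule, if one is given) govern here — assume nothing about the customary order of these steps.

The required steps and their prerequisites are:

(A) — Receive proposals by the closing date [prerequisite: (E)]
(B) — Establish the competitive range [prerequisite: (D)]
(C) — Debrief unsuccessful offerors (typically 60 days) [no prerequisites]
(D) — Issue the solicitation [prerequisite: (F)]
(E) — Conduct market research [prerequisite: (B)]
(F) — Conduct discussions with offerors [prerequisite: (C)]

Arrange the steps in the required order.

Only (C) has no prerequisites, so it is first.
(F) is the only step now ready → (F).
(D) needed (F), now all done → (D).
(B) needed (D), now all done → (B).
(E) is the only step now ready → (E).
(A) is the only step now ready → (A).

(C), (F), (D), (B), (E), (A)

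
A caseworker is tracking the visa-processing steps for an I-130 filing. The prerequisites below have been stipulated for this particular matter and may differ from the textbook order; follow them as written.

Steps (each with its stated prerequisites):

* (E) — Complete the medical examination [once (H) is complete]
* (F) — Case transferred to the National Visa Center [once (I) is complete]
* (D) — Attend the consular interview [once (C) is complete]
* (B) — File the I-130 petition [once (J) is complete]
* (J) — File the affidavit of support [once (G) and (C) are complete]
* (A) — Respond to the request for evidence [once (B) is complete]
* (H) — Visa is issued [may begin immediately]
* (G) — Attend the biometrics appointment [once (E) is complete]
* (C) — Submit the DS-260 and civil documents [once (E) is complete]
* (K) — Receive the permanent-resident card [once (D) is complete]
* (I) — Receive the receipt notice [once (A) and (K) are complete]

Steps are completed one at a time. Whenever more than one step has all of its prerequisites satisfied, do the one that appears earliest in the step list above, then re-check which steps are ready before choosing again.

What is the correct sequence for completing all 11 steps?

(H), (E), (G), (C), (D), (J), (B), (A), (K), (I), (F)

(H) has no prerequisites → (H) first.
Next only (E) has its prerequisites met → (E).
Ready: (G) and (C). (G) is listed earlier → (G).
Next only (C) has its prerequisites met → (C).
Ready: (D) and (J). (D) is listed earlier → (D).
Now (J) and (K) have their prerequisites met. (J) is listed earlier, so (J) next.
Ready: (B) and (K). (B) is listed earlier → (B).
(A) now also ready, so the ready set is {(A), (K)}; (A) is listed earlier → (A).
(K) is the only step now ready → (K).
(I) is the only step now ready → (I).
(F) is the only step now ready → (F).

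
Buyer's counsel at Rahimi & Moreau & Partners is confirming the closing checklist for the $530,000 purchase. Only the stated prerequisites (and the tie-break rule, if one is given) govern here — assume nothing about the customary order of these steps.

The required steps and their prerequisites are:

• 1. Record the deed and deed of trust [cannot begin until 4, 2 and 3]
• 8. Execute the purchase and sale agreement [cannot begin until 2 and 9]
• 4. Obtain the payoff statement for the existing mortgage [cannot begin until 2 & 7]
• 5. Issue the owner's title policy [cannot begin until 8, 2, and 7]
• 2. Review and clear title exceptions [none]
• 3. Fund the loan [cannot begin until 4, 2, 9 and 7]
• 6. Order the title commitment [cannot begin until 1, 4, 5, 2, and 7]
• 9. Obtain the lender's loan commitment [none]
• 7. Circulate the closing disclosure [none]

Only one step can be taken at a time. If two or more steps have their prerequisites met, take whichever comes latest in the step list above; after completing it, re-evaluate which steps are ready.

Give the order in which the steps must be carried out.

7 → 9 → 2 → 4 → 3 → 8 → 5 → 1 → 6

Nothing is required for 7, 9 and 2. 7 is listed later → 7 first.
Ready: 9 and 2. 9 is listed later → 9.
2 is the only step now ready → 2.
4 and 8 are both available; 4 is listed later → 4.
3 now also ready, so the ready set is {3, 8}; 3 is listed later → 3.
1 now also ready, so the ready set is {8, 1}; 8 is listed later → 8.
5 and 1 are both available; 5 is listed later → 5.
1 needed 3, 2 and 4, now all done → 1.
6 needed 7, 2, 5, 4 and 1, now all done → 6.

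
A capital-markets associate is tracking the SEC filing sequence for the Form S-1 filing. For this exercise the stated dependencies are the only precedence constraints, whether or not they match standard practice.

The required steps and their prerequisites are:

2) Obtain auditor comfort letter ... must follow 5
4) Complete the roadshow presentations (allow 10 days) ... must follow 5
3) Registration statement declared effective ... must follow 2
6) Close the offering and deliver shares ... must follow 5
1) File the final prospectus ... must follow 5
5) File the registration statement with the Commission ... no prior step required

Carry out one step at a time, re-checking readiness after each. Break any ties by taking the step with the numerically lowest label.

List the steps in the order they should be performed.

5 has no prerequisites → 5 first.
Ready: 1, 2, 4 and 6. 1 has the earlier label → 1.
2, 4 and 6 are all available; 2 has the earlier label → 2.
Ready: 3, 4 and 6. 3 has the earlier label → 3.
4 and 6 are both available; 4 has the earlier label → 4.
Next only 6 has its prerequisites met → 6.

5 → 1 → 2 → 3 → 4 → 6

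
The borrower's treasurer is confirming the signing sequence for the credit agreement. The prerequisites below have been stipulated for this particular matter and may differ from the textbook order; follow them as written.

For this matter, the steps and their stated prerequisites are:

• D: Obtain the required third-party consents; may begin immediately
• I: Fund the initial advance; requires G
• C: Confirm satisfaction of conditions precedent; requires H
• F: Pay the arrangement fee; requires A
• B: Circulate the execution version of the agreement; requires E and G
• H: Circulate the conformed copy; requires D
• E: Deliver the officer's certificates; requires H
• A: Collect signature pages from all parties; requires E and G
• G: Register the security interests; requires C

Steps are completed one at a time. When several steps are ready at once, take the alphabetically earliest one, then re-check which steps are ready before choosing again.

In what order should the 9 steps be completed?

D, H, C, E, G, A, B, F, I

D is the only step with nothing outstanding, so it goes first.
H needed D, now all done → H.
Ready: C and E. C has the earlier label → C.
Now E and G have their prerequisites met. E has the earlier label, so E next.
That leaves G as the only ready step → G.
A, B and I are all available; A has the earlier label → A.
F now also ready, so the ready set is {B, F, I}; B has the earlier label → B.
F and I are both available; F has the earlier label → F.
That leaves I as the only ready step → I.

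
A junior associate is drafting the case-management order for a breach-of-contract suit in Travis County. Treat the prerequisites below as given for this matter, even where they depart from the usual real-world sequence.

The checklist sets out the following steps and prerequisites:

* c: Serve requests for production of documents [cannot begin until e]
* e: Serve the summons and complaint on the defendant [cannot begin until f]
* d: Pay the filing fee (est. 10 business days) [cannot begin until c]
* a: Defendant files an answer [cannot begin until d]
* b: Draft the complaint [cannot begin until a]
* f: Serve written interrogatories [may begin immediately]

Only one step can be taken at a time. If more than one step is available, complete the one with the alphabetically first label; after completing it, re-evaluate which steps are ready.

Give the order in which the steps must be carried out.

f has no prerequisites → f first.
e needed f, now all done → e.
c needed e, now all done → c.
d needed c, now all done → d.
a is the only step now ready → a.
b is the only step now ready → b.

f, e, c, d, a, b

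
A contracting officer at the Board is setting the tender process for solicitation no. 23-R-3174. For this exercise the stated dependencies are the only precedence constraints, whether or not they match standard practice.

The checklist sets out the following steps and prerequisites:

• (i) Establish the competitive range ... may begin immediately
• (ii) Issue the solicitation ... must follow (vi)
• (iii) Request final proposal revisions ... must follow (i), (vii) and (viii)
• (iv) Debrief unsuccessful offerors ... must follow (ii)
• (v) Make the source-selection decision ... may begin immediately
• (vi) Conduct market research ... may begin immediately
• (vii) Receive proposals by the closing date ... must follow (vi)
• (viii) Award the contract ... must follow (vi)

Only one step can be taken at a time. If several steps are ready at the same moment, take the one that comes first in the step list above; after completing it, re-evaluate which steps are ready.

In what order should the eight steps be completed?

(i) → (v) → (vi) → (ii) → (iv) → (vii) → (viii) → (iii)

(i), (v) and (vi) have no prerequisites; (i) is listed earlier, so (i) is first.
(v) and (vi) are both available; (v) is listed earlier → (v).
That leaves (vi) as the only ready step → (vi).
Ready: (ii), (vii) and (viii). (ii) is listed earlier → (ii).
(iv) now also ready, so the ready set is {(iv), (vii), (viii)}; (iv) is listed earlier → (iv).
(vii) and (viii) are both available; (vii) is listed earlier → (vii).
That leaves (viii) as the only ready step → (viii).
That leaves (iii) as the only ready step → (iii).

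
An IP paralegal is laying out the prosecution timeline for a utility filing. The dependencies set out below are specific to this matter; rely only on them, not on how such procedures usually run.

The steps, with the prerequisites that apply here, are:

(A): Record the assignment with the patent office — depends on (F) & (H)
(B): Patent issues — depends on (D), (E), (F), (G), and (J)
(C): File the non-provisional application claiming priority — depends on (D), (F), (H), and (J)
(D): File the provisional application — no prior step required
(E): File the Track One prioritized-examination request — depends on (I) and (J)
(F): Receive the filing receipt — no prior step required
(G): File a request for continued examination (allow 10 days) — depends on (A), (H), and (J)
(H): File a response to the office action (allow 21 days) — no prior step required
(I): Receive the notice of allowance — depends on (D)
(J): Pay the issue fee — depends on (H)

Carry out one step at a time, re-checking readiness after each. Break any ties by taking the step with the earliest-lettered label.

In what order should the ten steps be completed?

Nothing is required for (D), (F) and (H). (D) has the earlier label → (D) first.
(F), (H) and (I) are all available; (F) has the earlier label → (F).
Now (H) and (I) have their prerequisites met. (H) has the earlier label, so (H) next.
(A), (I) and (J) are all available; (A) has the earlier label → (A).
Ready: (I) and (J). (I) has the earlier label → (I).
(J) needed (H), now all done → (J).
Now (C), (E) and (G) have their prerequisites met. (C) has the earlier label, so (C) next.
(E) and (G) are both available; (E) has the earlier label → (E).
Next only (G) has its prerequisites met → (G).
Next only (B) has its prerequisites met → (B).

(D), (F), (H), (A), (I), (J), (C), (E), (G), (B)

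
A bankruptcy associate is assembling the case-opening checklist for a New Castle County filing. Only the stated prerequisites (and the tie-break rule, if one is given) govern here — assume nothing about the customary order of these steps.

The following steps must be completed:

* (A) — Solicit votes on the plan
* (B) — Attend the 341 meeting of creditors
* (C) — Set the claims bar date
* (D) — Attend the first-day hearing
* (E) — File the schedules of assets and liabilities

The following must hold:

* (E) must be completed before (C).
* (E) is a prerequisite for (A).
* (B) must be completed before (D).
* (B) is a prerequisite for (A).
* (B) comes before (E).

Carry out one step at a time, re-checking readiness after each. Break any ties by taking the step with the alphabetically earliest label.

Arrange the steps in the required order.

(B) has no prerequisites → (B) first.
Now (D) and (E) have their prerequisites met. (D) has the earlier label, so (D) next.
(E) needed (B), now all done → (E).
(A) and (C) are both available; (A) has the earlier label → (A).
(C) needed (E), now all done → (C).

(B) → (D) → (E) → (A) → (C)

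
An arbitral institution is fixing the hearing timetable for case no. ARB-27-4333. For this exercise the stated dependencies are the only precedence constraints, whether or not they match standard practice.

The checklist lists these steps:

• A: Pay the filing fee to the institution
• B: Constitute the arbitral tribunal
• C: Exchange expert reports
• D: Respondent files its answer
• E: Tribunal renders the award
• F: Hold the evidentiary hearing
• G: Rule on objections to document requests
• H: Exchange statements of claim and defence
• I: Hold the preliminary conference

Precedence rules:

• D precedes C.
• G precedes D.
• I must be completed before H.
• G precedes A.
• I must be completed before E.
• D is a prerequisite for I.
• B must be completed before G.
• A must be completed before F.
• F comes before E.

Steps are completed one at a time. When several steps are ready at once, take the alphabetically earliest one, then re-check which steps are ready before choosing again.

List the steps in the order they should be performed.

B has no prerequisites → B first.
G needed B, now all done → G.
Ready: A and D. A has the earlier label → A.
D and F are both available; D has the earlier label → D.
C and I now also ready, so the ready set is {C, F, I}; C has the earlier label → C.
Ready: F and I. F has the earlier label → F.
I needed D, now all done → I.
E and H are both available; E has the earlier label → E.
H is the only step now ready → H.

B, G, A, D, C, F, I, E, H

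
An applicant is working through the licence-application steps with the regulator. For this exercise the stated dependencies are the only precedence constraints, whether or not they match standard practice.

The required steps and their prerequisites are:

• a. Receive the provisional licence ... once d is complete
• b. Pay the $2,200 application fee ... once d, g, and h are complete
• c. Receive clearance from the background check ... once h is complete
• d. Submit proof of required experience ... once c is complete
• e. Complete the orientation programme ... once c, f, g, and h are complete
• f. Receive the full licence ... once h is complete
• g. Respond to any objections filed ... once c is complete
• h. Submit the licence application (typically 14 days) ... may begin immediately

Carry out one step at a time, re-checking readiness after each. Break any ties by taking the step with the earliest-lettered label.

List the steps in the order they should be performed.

h c d a f g b e

h is the only step with nothing outstanding, so it goes first.
Now c and f have their prerequisites met. c has the earlier label, so c next.
d and g now also ready, so the ready set is {d, f, g}; d has the earlier label → d.
a now also ready, so the ready set is {a, f, g}; a has the earlier label → a.
f and g are both available; f has the earlier label → f.
Next only g has its prerequisites met → g.
Now b and e have their prerequisites met. b has the earlier label, so b next.
That leaves e as the only ready step → e.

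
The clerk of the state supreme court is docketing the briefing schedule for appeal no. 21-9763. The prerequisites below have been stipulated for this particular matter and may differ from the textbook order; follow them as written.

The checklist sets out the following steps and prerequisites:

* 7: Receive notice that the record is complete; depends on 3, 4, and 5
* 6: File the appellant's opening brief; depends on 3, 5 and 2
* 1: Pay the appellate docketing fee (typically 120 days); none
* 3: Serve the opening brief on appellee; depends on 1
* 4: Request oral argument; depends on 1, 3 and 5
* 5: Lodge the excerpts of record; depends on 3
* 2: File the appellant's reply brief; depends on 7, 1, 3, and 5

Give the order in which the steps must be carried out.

1 has no prerequisites → 1 first.
3 needed 1, now all done → 3.
5 needed 3, now all done → 5.
4 needed 1, 3 and 5, now all done → 4.
7 is the only step now ready → 7.
2 needed 7, 1, 3 and 5, now all done → 2.
Next only 6 has its prerequisites met → 6.

1, 3, 5, 4, 7, 2, 6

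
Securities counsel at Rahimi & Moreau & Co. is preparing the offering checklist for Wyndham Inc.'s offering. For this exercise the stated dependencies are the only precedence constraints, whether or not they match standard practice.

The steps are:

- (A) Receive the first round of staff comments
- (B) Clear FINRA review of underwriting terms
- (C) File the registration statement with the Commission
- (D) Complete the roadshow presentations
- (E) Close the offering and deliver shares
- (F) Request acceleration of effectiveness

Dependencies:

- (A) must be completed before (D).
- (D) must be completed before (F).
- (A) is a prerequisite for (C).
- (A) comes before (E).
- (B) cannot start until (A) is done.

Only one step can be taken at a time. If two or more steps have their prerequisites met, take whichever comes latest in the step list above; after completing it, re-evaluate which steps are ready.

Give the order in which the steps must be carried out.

(A) (E) (D) (F) (C) (B)

(A) has no prerequisites → (A) first.
(E), (D), (C) and (B) are all available; (E) is listed later → (E).
(D), (C) and (B) are all available; (D) is listed later → (D).
(F) now also ready, so the ready set is {(F), (C), (B)}; (F) is listed later → (F).
Ready: (C) and (B). (C) is listed later → (C).
(B) needed (A), now all done → (B).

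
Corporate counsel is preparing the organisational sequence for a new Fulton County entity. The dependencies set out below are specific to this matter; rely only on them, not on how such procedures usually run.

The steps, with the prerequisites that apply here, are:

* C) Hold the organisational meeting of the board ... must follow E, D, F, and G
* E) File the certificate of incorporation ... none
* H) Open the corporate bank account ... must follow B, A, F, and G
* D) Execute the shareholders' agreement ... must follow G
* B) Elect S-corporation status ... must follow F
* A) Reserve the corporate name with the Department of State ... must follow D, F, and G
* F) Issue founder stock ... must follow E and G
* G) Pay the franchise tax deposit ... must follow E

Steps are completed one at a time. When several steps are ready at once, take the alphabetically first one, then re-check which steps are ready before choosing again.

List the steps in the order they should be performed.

E, G, D, F, A, B, C, H

Only E has no prerequisites, so it is first.
G is the only step now ready → G.
D and F are both available; D has the earlier label → D.
Next only F has its prerequisites met → F.
A, B and C are all available; A has the earlier label → A.
Ready: B and C. B has the earlier label → B.
H now also ready, so the ready set is {C, H}; C has the earlier label → C.
Next only H has its prerequisites met → H.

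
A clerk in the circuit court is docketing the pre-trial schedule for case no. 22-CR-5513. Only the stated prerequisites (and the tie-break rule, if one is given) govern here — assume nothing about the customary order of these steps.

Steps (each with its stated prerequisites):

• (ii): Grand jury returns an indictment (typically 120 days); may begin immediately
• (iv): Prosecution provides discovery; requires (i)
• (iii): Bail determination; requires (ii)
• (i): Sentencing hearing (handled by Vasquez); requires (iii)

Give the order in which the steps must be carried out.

Only (ii) has no prerequisites, so it is first.
Next only (iii) has its prerequisites met → (iii).
(i) is the only step now ready → (i).
That leaves (iv) as the only ready step → (iv).

(ii) (iii) (i) (iv)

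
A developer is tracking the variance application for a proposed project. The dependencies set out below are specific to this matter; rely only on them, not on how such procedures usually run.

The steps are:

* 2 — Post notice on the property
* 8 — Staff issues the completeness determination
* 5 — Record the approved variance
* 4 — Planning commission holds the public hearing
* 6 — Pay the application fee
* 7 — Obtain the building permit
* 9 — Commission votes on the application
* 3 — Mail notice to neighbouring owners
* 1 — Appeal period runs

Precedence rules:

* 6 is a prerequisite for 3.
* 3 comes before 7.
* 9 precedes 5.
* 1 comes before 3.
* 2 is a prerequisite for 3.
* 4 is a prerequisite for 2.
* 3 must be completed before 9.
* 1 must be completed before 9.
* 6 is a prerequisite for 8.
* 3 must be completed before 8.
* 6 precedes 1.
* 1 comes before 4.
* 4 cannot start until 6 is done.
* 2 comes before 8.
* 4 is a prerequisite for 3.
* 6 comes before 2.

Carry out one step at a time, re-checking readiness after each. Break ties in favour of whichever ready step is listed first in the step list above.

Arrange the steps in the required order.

6 has no prerequisites → 6 first.
Next only 1 has its prerequisites met → 1.
4 is the only step now ready → 4.
That leaves 2 as the only ready step → 2.
Next only 3 has its prerequisites met → 3.
Now 8, 7 and 9 have their prerequisites met. 8 is listed earlier, so 8 next.
Now 7 and 9 have their prerequisites met. 7 is listed earlier, so 7 next.
Next only 9 has its prerequisites met → 9.
That leaves 5 as the only ready step → 5.

6 1 4 2 3 8 7 9 5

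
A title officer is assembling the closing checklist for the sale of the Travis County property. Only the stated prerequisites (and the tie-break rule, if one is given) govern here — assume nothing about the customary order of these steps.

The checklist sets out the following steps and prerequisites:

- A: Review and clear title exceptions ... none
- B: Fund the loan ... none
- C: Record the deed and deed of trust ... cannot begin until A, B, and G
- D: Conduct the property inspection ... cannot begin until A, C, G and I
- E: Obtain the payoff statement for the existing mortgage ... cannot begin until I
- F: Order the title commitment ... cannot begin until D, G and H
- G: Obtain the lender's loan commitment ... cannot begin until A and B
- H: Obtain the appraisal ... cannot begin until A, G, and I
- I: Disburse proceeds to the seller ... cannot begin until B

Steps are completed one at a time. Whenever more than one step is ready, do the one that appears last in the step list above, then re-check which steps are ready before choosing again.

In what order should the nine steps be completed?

B, I, E, A, G, H, C, D, F

B and A have no prerequisites; B is listed later, so B is first.
I now also ready, so the ready set is {I, A}; I is listed later → I.
E and A are both available; E is listed later → E.
A is the only step now ready → A.
G is the only step now ready → G.
H and C are both available; H is listed later → H.
C is the only step now ready → C.
Next only D has its prerequisites met → D.
F needed H, G and D, now all done → F.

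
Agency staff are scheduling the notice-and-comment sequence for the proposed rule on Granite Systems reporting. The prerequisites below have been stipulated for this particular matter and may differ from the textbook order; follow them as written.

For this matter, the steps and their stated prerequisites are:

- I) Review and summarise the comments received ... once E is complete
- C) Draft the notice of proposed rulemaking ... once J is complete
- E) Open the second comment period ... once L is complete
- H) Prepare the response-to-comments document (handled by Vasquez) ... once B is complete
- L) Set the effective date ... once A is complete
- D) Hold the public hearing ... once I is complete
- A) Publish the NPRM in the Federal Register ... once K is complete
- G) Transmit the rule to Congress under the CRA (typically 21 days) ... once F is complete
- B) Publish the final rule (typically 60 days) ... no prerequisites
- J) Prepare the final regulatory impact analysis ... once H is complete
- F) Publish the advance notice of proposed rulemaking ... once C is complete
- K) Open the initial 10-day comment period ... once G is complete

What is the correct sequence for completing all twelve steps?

B H J C F G K A L E I D

B has no prerequisites → B first.
H needed B, now all done → H.
J is the only step now ready → J.
That leaves C as the only ready step → C.
F needed C, now all done → F.
G needed F, now all done → G.
K needed G, now all done → K.
A needed K, now all done → A.
That leaves L as the only ready step → L.
E is the only step now ready → E.
I needed E, now all done → I.
D needed I, now all done → D.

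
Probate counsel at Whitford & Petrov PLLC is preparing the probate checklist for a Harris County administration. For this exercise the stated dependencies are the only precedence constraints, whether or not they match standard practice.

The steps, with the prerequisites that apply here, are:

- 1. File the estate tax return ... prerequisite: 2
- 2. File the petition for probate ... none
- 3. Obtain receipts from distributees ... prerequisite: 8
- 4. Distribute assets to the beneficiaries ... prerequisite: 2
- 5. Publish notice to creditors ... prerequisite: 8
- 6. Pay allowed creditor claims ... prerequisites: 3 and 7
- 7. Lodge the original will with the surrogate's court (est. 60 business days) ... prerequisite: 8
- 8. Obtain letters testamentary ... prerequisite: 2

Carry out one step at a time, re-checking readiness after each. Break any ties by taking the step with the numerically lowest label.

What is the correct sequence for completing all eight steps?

Only 2 has no prerequisites, so it is first.
Ready: 1, 4 and 8. 1 has the earlier label → 1.
Ready: 4 and 8. 4 has the earlier label → 4.
8 needed 2, now all done → 8.
Now 3, 5 and 7 have their prerequisites met. 3 has the earlier label, so 3 next.
Ready: 5 and 7. 5 has the earlier label → 5.
7 needed 8, now all done → 7.
That leaves 6 as the only ready step → 6.

2, 1, 4, 8, 3, 5, 7, 6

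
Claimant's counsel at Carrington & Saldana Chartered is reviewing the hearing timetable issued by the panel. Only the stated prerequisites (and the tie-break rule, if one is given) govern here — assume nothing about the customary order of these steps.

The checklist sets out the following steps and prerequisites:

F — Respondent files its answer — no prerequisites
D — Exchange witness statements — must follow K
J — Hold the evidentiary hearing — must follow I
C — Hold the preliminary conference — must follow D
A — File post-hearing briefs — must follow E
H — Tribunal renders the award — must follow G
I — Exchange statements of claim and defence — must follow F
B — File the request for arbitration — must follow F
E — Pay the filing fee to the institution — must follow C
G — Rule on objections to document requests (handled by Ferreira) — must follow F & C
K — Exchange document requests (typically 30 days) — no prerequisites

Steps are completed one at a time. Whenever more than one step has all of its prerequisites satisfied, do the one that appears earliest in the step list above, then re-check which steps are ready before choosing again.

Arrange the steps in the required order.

F, I, J, B, K, D, C, E, A, G, H

F and K have no prerequisites; F is listed earlier, so F is first.
Now I, B and K have their prerequisites met. I is listed earlier, so I next.
J, B and K are all available; J is listed earlier → J.
Now B and K have their prerequisites met. B is listed earlier, so B next.
That leaves K as the only ready step → K.
That leaves D as the only ready step → D.
Next only C has its prerequisites met → C.
E and G are both available; E is listed earlier → E.
A now also ready, so the ready set is {A, G}; A is listed earlier → A.
G needed F and C, now all done → G.
That leaves H as the only ready step → H.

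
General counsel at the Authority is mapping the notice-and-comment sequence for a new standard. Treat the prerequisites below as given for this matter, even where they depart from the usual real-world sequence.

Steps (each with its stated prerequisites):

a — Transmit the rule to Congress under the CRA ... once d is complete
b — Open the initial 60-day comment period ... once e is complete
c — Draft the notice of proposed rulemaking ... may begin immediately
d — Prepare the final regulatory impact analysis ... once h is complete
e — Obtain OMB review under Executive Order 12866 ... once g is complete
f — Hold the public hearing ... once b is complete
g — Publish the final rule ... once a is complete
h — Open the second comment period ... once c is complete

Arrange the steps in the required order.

Only c has no prerequisites, so it is first.
h is the only step now ready → h.
d needed h, now all done → d.
a is the only step now ready → a.
g needed a, now all done → g.
e needed g, now all done → e.
b is the only step now ready → b.
That leaves f as the only ready step → f.

c, h, d, a, g, e, b, f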